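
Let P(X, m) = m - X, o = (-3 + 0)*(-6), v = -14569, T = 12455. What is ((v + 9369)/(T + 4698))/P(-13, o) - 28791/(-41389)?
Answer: 15094189913/22008311027 ≈ 0.68584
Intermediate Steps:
o = 18 (o = -3*(-6) = 18)
((v + 9369)/(T + 4698))/P(-13, o) - 28791/(-41389) = ((-14569 + 9369)/(12455 + 4698))/(18 - 1*(-13)) - 28791/(-41389) = (-5200/17153)/(18 + 13) - 28791*(-1/41389) = -5200*1/17153/31 + 28791/41389 = -5200/17153*1/31 + 28791/41389 = -5200/531743 + 28791/41389 = 15094189913/22008311027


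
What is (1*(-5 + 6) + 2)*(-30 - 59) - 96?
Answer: -363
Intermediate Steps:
(1*(-5 + 6) + 2)*(-30 - 59) - 96 = (1*1 + 2)*(-89) - 96 = (1 + 2)*(-89) - 96 = 3*(-89) - 96 = -267 - 96 = -363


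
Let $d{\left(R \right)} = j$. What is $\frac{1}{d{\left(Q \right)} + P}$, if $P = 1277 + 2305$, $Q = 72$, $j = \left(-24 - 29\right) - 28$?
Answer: $\frac{1}{3501} \approx 0.00028563$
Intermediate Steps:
$j = -81$ ($j = -53 - 28 = -81$)
$d{\left(R \right)} = -81$
$P = 3582$
$\frac{1}{d{\left(Q \right)} + P} = \frac{1}{-81 + 3582} = \frac{1}{3501}$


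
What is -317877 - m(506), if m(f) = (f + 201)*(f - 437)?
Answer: -366660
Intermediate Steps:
m(f) = (-437 + f)*(201 + f) (m(f) = (201 + f)*(-437 + f) = (-437 + f)*(201 + f))
-317877 - m(506) = -317877 - (-87837 + 506² - 236*506) = -317877 - (-87837 + 256036 - 119416) = -317877 - 1*48783 = -317877 - 48783 = -366660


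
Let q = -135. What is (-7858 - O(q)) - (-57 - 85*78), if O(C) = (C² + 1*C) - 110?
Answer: -19151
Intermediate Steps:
O(C) = -110 + C + C² (O(C) = (C² + C) - 110 = (C + C²) - 110 = -110 + C + C²)
(-7858 - O(q)) - (-57 - 85*78) = (-7858 - (-110 - 135 + (-135)²)) - (-57 - 85*78) = (-7858 - (-110 - 135 + 18225)) - (-57 - 6630) = (-7858 - 1*17980) - 1*(-6687) = (-7858 - 17980) + 6687 = -25838 + 6687 = -19151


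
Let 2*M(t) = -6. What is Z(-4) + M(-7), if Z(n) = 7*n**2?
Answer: 109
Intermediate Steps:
M(t) = -3 (M(t) = (1/2)*(-6) = -3)
Z(-4) + M(-7) = 7*(-4)**2 - 3 = 7*16 - 3 = 112 - 3 = 109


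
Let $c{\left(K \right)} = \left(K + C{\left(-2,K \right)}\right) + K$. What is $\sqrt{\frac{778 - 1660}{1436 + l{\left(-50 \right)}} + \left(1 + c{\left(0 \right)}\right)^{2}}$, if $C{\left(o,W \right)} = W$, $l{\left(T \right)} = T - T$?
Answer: $\frac{\sqrt{198886}}{718} \approx 0.62112$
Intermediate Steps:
$l{\left(T \right)} = 0$
$c{\left(K \right)} = 3 K$ ($c{\left(K \right)} = \left(K + K\right) + K = 2 K + K = 3 K$)
$\sqrt{\frac{778 - 1660}{1436 + l{\left(-50 \right)}} + \left(1 + c{\left(0 \right)}\right)^{2}} = \sqrt{\frac{778 - 1660}{1436 + 0} + \left(1 + 3 \cdot 0\right)^{2}} = \sqrt{- \frac{882}{1436} + \left(1 + 0\right)^{2}} = \sqrt{\left(-882\right) \frac{1}{1436} + 1^{2}} = \sqrt{- \frac{441}{718} + 1} = \sqrt{\frac{277}{718}} = \frac{\sqrt{198886}}{718}$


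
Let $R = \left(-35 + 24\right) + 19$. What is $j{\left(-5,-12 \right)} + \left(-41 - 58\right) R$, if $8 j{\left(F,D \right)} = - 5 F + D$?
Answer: $- \frac{6323}{8} \approx -790.38$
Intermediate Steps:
$R = 8$ ($R = -11 + 19 = 8$)
$j{\left(F,D \right)} = - \frac{5 F}{8} + \frac{D}{8}$ ($j{\left(F,D \right)} = \frac{- 5 F + D}{8} = \frac{D - 5 F}{8} = - \frac{5 F}{8} + \frac{D}{8}$)
$j{\left(-5,-12 \right)} + \left(-41 - 58\right) R = \left(\left(- \frac{5}{8}\right) \left(-5\right) + \frac{1}{8} \left(-12\right)\right) + \left(-41 - 58\right) 8 = \left(\frac{25}{8} - \frac{3}{2}\right) + \left(-41 - 58\right) 8 = \frac{13}{8} - 792 = - \frac{6323}{8}$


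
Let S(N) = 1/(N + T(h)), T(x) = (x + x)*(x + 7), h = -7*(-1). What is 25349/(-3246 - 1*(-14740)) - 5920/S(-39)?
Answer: -10682958011/11494 ≈ -9.2944e+5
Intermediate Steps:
h = 7
T(x) = 2*x*(7 + x) (T(x) = (2*x)*(7 + x) = 2*x*(7 + x))
S(N) = 1/(196 + N) (S(N) = 1/(N + 2*7*(7 + 7)) = 1/(N + 2*7*14) = 1/(N + 196) = 1/(196 + N))
25349/(-3246 - 1*(-14740)) - 5920/S(-39) = 25349/(-3246 - 1*(-14740)) - 5920/(1/(196 - 39)) = 25349/(-3246 + 14740) - 5920/(1/157) = 25349/11494 - 5920/1/157 = 25349*(1/11494) - 5920*157 = 25349/11494 - 929440 = -10682958011/11494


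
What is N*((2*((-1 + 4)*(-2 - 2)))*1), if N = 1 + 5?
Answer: -144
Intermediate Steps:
N = 6
N*((2*((-1 + 4)*(-2 - 2)))*1) = 6*((2*((-1 + 4)*(-2 - 2)))*1) = 6*((2*(3*(-4)))*1) = 6*((2*(-12))*1) = 6*(-24*1) = 6*(-24) = -144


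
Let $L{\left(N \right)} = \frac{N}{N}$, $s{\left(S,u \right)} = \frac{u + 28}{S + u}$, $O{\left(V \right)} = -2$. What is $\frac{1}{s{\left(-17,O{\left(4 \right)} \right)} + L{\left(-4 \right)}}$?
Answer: $- \frac{19}{7} \approx -2.7143$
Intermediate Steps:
$s{\left(S,u \right)} = \frac{28 + u}{S + u}$
$L{\left(N \right)} = 1$
$\frac{1}{s{\left(-17,O{\left(4 \right)} \right)} + L{\left(-4 \right)}} = \frac{1}{\frac{28 - 2}{-17 - 2} + 1} = \frac{1}{\frac{1}{-19} \cdot 26 + 1} = \frac{1}{\left(- \frac{1}{19}\right) 26 + 1} = \frac{1}{- \frac{26}{19} + 1} = \frac{1}{- \frac{7}{19}} = - \frac{19}{7}$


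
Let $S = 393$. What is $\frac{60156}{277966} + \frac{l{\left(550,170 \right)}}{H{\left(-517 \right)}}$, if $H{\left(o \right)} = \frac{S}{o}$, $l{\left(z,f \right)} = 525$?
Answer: $- \frac{12570546707}{18206773} \approx -690.43$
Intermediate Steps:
$H{\left(o \right)} = \frac{393}{o}$
$\frac{60156}{277966} + \frac{l{\left(550,170 \right)}}{H{\left(-517 \right)}} = \frac{60156}{277966} + \frac{525}{393 \frac{1}{-517}} = 60156 \cdot \frac{1}{277966} + \frac{525}{393 \left(- \frac{1}{517}\right)} = \frac{30078}{138983} + \frac{525}{- \frac{393}{517}} = \frac{30078}{138983} + 525 \left(- \frac{517}{393}\right) = \frac{30078}{138983} - \frac{90475}{131} = - \frac{12570546707}{18206773}$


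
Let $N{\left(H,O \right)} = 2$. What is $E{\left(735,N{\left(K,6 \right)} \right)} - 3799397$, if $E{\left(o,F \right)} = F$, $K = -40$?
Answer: $-3799395$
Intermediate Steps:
$E{\left(735,N{\left(K,6 \right)} \right)} - 3799397 = 2 - 3799397 = -3799395$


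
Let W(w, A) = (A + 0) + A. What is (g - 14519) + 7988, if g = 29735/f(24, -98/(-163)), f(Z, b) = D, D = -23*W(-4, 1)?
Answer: -330161/46 ≈ -7177.4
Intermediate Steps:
W(w, A) = 2*A (W(w, A) = A + A = 2*A)
D = -46 ≈ -46.000
f(Z, b) = -46
g = -29735/46 (g = 29735/(-46) = 29735*(-1/46) = -29735/46 ≈ -646.41)
(g - 14519) + 7988 = (-29735/46 - 14519) + 7988 = -697609/46 + 7988 = -330161/46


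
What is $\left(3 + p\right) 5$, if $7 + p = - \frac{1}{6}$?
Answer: $- \frac{125}{6} \approx -20.833$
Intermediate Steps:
$p = - \frac{43}{6}$ ($p = -7 - \frac{1}{6} = - \frac{43}{6} \approx -7.1667$)
$\left(3 + p\right) 5 = \left(3 - \frac{43}{6}\right) 5 = \left(- \frac{25}{6}\right) 5 = - \frac{125}{6}$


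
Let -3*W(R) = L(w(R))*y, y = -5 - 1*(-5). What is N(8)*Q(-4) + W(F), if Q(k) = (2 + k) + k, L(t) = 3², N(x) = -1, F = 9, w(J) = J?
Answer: 6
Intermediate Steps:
L(t) = 9
y = 0 (y = -5 + 5 = 0)
Q(k) = 2 + 2*k
W(R) = 0 (W(R) = -3*0 = -⅓*0 = 0)
N(8)*Q(-4) + W(F) = -(2 + 2*(-4)) + 0 = -(2 - 8) + 0 = -1*(-6) + 0 = 6 + 0 = 6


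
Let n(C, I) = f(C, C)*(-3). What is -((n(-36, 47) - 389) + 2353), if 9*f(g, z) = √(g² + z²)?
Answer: -1964 + 12*√2 ≈ -1947.0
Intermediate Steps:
f(g, z) = √(g² + z²)/9
n(C, I) = -√2*√(C²)/3 (n(C, I) = (√(C² + C²)/9)*(-3) = (√(2*C²)/9)*(-3) = ((√2*√(C²))/9)*(-3) = (√2*√(C²)/9)*(-3) = -√2*√(C²)/3)
-((n(-36, 47) - 389) + 2353) = -((-√2*√((-36)²)/3 - 389) + 2353) = -((-√2*√1296/3 - 389) + 2353) = -((-⅓*√2*36 - 389) + 2353) = -((-12*√2 - 389) + 2353) = -((-389 - 12*√2) + 2353) = -(1964 - 12*√2) = -1964 + 12*√2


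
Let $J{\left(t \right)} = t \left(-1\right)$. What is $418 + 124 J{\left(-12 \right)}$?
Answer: $1906$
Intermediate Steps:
$J{\left(t \right)} = - t$
$418 + 124 J{\left(-12 \right)} = 418 + 124 \left(\left(-1\right) \left(-12\right)\right) = 418 + 124 \cdot 12 = 418 + 1488 = 1906$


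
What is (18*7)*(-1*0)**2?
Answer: 0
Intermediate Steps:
(18*7)*(-1*0)**2 = 126*0**2 = 126*0 = 0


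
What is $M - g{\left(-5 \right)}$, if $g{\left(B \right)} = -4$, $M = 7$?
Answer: $11$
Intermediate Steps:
$M - g{\left(-5 \right)} = 7 - -4 = 7 + 4 = 11$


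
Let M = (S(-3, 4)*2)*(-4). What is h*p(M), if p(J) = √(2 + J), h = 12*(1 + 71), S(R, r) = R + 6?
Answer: 864*I*√22 ≈ 4052.5*I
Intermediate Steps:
S(R, r) = 6 + R
h = 864 (h = 12*72 = 864)
M = -24 (M = ((6 - 3)*2)*(-4) = (3*2)*(-4) = 6*(-4) = -24)
h*p(M) = 864*√(2 - 24) = 864*√(-22) = 864*(I*√22) = 864*I*√22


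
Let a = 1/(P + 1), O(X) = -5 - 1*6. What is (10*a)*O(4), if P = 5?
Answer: -55/3 ≈ -18.333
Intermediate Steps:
O(X) = -11 (O(X) = -5 - 6 = -11)
a = ⅙ (a = 1/(5 + 1) = 1/6 = ⅙ ≈ 0.16667)
(10*a)*O(4) = (10*(⅙))*(-11) = (5/3)*(-11) = -55/3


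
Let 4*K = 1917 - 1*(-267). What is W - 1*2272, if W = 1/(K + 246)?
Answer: -1799423/792 ≈ -2272.0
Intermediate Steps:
K = 546 (K = (1917 - 1*(-267))/4 = (1917 + 267)/4 = (¼)*2184 = 546)
W = 1/792 (W = 1/(546 + 246) = 1/792 ≈ 0.0012626)
W - 1*2272 = 1/792 - 1*2272 = 1/792 - 2272 = -1799423/792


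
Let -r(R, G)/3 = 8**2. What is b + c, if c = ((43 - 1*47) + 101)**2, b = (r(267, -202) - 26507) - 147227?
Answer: -164517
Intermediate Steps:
r(R, G) = -192 (r(R, G) = -3*8**2 = -3*64 = -192)
b = -173926 (b = (-192 - 26507) - 147227 = -26699 - 147227 = -173926)
c = 9409 (c = ((43 - 47) + 101)**2 = (-4 + 101)**2 = 97**2 = 9409)
b + c = -173926 + 9409 = -164517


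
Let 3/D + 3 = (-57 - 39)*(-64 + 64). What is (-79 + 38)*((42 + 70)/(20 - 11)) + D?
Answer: -4601/9 ≈ -511.22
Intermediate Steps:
D = -1 (D = 3/(-3 + (-57 - 39)*(-64 + 64)) = 3/(-3 - 96*0) = 3/(-3 + 0) = 3/(-3) = 3*(-⅓) = -1)
(-79 + 38)*((42 + 70)/(20 - 11)) + D = (-79 + 38)*((42 + 70)/(20 - 11)) - 1 = -4592/9 - 1 = -4601/9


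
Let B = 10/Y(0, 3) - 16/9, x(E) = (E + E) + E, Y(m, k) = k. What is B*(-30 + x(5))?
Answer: -70/3 ≈ -23.333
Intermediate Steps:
x(E) = 3*E (x(E) = 2*E + E = 3*E)
B = 14/9 (B = 10/3 - 16/9 = 14/9 ≈ 1.5556)
B*(-30 + x(5)) = 14*(-30 + 3*5)/9 = 14*(-30 + 15)/9 = (14/9)*(-15) = -70/3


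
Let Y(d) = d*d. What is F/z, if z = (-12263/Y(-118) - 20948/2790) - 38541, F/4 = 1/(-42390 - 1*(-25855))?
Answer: 15539184/2476223926055587 ≈ 6.2754e-9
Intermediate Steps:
Y(d) = d²
F = -4/16535 (F = 4/(-42390 - 1*(-25855)) = 4/(-42390 + 25855) = 4/(-16535) = 4*(-1/16535) = -4/16535 ≈ -0.00024191)
z = -748782560041/19423980 (z = (-12263/((-118)²) - 20948/2790) - 38541 = (-12263/13924 - 20948*1/2790) - 38541 = (-12263*1/13924 - 10474/1395) - 38541 = (-12263/13924 - 10474/1395) - 38541 = -162946861/19423980 - 38541 = -748782560041/19423980 ≈ -38549.)
F/z = -4/(16535*(-748782560041/19423980)) = -4/16535*(-19423980/748782560041) = 15539184/2476223926055587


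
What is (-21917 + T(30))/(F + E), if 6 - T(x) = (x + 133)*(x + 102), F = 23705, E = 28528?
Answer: -43427/52233 ≈ -0.83141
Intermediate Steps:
T(x) = 6 - (102 + x)*(133 + x) (T(x) = 6 - (x + 133)*(x + 102) = 6 - (133 + x)*(102 + x) = 6 - (102 + x)*(133 + x))
(-21917 + T(30))/(F + E) = (-21917 + (-13560 - 1*30**2 - 235*30))/(23705 + 28528) = (-21917 + (-13560 - 1*900 - 7050))/52233 = (-21917 + (-13560 - 900 - 7050))*(1/52233) = (-21917 - 21510)*(1/52233) = -43427*1/52233 = -43427/52233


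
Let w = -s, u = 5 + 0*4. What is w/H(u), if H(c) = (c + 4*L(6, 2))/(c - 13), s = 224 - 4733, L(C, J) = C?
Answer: -36072/29 ≈ -1243.9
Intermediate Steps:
u = 5 (u = 5 + 0 = 5)
s = -4509
H(c) = (24 + c)/(-13 + c) (H(c) = (c + 4*6)/(c - 13) = (c + 24)/(-13 + c) = (24 + c)/(-13 + c))
w = 4509 (w = -1*(-4509) = 4509)
w/H(u) = 4509/(((24 + 5)/(-13 + 5))) = 4509/((29/(-8))) = 4509/((-⅛*29)) = 4509/(-29/8) = 4509*(-8/29) = -36072/29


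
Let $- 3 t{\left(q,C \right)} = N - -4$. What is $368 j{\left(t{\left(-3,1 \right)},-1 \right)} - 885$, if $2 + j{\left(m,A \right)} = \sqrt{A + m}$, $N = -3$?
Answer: $-1621 + \frac{736 i \sqrt{3}}{3} \approx -1621.0 + 424.93 i$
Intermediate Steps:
$t{\left(q,C \right)} = - \frac{1}{3}$ ($t{\left(q,C \right)} = - \frac{-3 - -4}{3} = - \frac{-3 + 4}{3} = \left(- \frac{1}{3}\right) 1 = - \frac{1}{3}$)
$j{\left(m,A \right)} = -2 + \sqrt{A + m}$
$368 j{\left(t{\left(-3,1 \right)},-1 \right)} - 885 = 368 \left(-2 + \sqrt{-1 - \frac{1}{3}}\right) - 885 = 368 \left(-2 + \sqrt{- \frac{4}{3}}\right) - 885 = 368 \left(-2 + \frac{2 i \sqrt{3}}{3}\right) - 885 = \left(-736 + \frac{736 i \sqrt{3}}{3}\right) - 885 = -1621 + \frac{736 i \sqrt{3}}{3}$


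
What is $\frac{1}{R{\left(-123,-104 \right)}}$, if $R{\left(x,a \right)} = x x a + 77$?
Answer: $- \frac{1}{1573339} \approx -6.3559 \cdot 10^{-7}$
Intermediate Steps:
$R{\left(x,a \right)} = 77 + a x^{2}$ ($R{\left(x,a \right)} = x^{2} a + 77 = a x^{2} + 77 = 77 + a x^{2}$)
$\frac{1}{R{\left(-123,-104 \right)}} = \frac{1}{77 - 104 \left(-123\right)^{2}} = \frac{1}{77 - 1573416} = \frac{1}{-1573339} = - \frac{1}{1573339}$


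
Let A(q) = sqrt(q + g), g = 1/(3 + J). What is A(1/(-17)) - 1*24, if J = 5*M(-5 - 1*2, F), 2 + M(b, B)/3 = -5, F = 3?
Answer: -24 + I*sqrt(714)/102 ≈ -24.0 + 0.26197*I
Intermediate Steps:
M(b, B) = -21 (M(b, B) = -6 + 3*(-5) = -6 - 15 = -21)
J = -105 (J = 5*(-21) = -105)
g = -1/102 (g = 1/(3 - 105) = 1/(-102) = -1/102 ≈ -0.0098039)
A(q) = sqrt(-1/102 + q) (A(q) = sqrt(q - 1/102) = sqrt(-1/102 + q))
A(1/(-17)) - 1*24 = sqrt(-102 + 10404/(-17))/102 - 1*24 = sqrt(-102 + 10404*(-1/17))/102 - 24 = sqrt(-102 - 612)/102 - 24 = sqrt(-714)/102 - 24 = (I*sqrt(714))/102 - 24 = I*sqrt(714)/102 - 24 = -24 + I*sqrt(714)/102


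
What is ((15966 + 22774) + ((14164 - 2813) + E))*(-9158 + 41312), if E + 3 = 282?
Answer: 1619596980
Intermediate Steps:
E = 279 (E = -3 + 282 = 279)
((15966 + 22774) + ((14164 - 2813) + E))*(-9158 + 41312) = ((15966 + 22774) + ((14164 - 2813) + 279))*(-9158 + 41312) = (38740 + (11351 + 279))*32154 = (38740 + 11630)*32154 = 50370*32154 = 1619596980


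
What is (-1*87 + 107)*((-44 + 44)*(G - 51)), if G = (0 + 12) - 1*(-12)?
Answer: 0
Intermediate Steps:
G = 24 (G = 12 + 12 = 24)
(-1*87 + 107)*((-44 + 44)*(G - 51)) = (-1*87 + 107)*((-44 + 44)*(24 - 51)) = (-87 + 107)*(0*(-27)) = 20*0 = 0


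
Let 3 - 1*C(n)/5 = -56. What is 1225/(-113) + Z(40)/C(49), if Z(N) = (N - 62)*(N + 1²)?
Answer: -463301/33335 ≈ -13.898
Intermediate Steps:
C(n) = 295 (C(n) = 15 - 5*(-56) = 15 + 280 = 295)
Z(N) = (1 + N)*(-62 + N) (Z(N) = (-62 + N)*(N + 1) = (-62 + N)*(1 + N) = (1 + N)*(-62 + N))
1225/(-113) + Z(40)/C(49) = 1225/(-113) + (-62 + 40² - 61*40)/295 = 1225*(-1/113) + (-62 + 1600 - 2440)*(1/295) = -1225/113 - 902*1/295 = -1225/113 - 902/295 = -463301/33335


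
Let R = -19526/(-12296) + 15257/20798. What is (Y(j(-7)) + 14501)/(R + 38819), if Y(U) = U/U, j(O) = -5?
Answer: 927157120104/2481965571043 ≈ 0.37356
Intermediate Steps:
R = 148425455/63933052 (R = -19526*(-1/12296) + 15257*(1/20798) = 9763/6148 + 15257/20798 = 148425455/63933052 ≈ 2.3216)
Y(U) = 1
(Y(j(-7)) + 14501)/(R + 38819) = (1 + 14501)/(148425455/63933052 + 38819) = 14502/(2481965571043/63933052) = 14502*(63933052/2481965571043) = 927157120104/2481965571043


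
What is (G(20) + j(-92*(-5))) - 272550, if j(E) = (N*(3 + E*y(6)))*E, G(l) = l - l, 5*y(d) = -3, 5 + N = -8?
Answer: 1359990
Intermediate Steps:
N = -13 (N = -5 - 8 = -13)
y(d) = -⅗ (y(d) = (⅕)*(-3) = -⅗)
G(l) = 0
j(E) = E*(-39 + 39*E/5) (j(E) = (-13*(3 + E*(-⅗)))*E = (-13*(3 - 3*E/5))*E = (-39 + 39*E/5)*E = E*(-39 + 39*E/5))
(G(20) + j(-92*(-5))) - 272550 = (0 + 39*(-92*(-5))*(-5 - 92*(-5))/5) - 272550 = (0 + (39/5)*460*(-5 + 460)) - 272550 = (0 + (39/5)*460*455) - 272550 = (0 + 1632540) - 272550 = 1632540 - 272550 = 1359990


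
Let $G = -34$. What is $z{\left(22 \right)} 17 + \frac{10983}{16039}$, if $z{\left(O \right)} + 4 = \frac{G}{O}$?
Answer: $- \frac{16511630}{176429} \approx -93.588$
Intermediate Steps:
$z{\left(O \right)} = -4 - \frac{34}{O}$
$z{\left(22 \right)} 17 + \frac{10983}{16039} = \left(-4 - \frac{34}{22}\right) 17 + \frac{10983}{16039} = \left(-4 - \frac{17}{11}\right) 17 + 10983 \cdot \frac{1}{16039} = \left(-4 - \frac{17}{11}\right) 17 + \frac{10983}{16039} = \left(- \frac{61}{11}\right) 17 + \frac{10983}{16039} = - \frac{1037}{11} + \frac{10983}{16039} = - \frac{16511630}{176429}$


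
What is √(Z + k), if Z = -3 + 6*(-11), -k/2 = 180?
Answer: I*√429 ≈ 20.712*I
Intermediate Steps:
k = -360 (k = -2*180 = -360)
Z = -69 (Z = -3 - 66 = -69)
√(Z + k) = √(-69 - 360) = √(-429) = I*√429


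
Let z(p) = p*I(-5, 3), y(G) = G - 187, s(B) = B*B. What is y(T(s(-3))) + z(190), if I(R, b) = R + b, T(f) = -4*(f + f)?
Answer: -639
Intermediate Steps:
s(B) = B**2
T(f) = -8*f
y(G) = -187 + G
z(p) = -2*p (z(p) = p*(-5 + 3) = p*(-2) = -2*p)
y(T(s(-3))) + z(190) = (-187 - 8*(-3)**2) - 2*190 = (-187 - 8*9) - 380 = (-187 - 72) - 380 = -259 - 380 = -639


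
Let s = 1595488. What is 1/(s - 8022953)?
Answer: -1/6427465 ≈ -1.5558e-7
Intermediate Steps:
1/(s - 8022953) = 1/(1595488 - 8022953) = 1/(-6427465) = -1/6427465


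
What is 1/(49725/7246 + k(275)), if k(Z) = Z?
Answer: 7246/2042375 ≈ 0.0035478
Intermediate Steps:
1/(49725/7246 + k(275)) = 1/(49725/7246 + 275) = 1/(2042375/7246) = 7246/2042375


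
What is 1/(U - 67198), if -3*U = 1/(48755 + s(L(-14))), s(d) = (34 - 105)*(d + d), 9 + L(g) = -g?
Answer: -144135/9685583731 ≈ -1.4881e-5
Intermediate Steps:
L(g) = -9 - g
s(d) = -142*d
U = -1/144135 (U = -1/(3*(48755 - 142*(-9 - 1*(-14)))) = -1/(3*(48755 - 142*(-9 + 14))) = -1/(3*(48755 - 142*5)) = -1/(3*(48755 - 710)) = -⅓/48045 = -⅓*1/48045 = -1/144135 ≈ -6.9379e-6)
1/(U - 67198) = 1/(-1/144135 - 67198) = 1/(-9685583731/144135) = -144135/9685583731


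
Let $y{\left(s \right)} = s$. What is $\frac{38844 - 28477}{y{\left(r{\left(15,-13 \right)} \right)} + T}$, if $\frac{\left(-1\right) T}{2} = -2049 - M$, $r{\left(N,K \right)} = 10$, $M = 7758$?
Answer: $\frac{10367}{19624} \approx 0.52828$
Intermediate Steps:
$T = 19614$ ($T = - 2 \left(-2049 - 7758\right) = \left(-2\right) \left(-9807\right) = 19614$)
$\frac{38844 - 28477}{y{\left(r{\left(15,-13 \right)} \right)} + T} = \frac{38844 - 28477}{10 + 19614} = \frac{38844 - 28477}{19624} = 10367 \cdot \frac{1}{19624} = \frac{10367}{19624}$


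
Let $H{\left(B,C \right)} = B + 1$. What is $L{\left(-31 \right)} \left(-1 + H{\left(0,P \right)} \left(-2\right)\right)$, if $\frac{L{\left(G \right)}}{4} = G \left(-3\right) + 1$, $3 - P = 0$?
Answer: $-1128$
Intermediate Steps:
$P = 3$ ($P = 3 - 0 = 3 + 0 = 3$)
$H{\left(B,C \right)} = 1 + B$
$L{\left(G \right)} = 4 - 12 G$ ($L{\left(G \right)} = 4 \left(G \left(-3\right) + 1\right) = 4 \left(- 3 G + 1\right) = 4 \left(1 - 3 G\right) = 4 - 12 G$)
$L{\left(-31 \right)} \left(-1 + H{\left(0,P \right)} \left(-2\right)\right) = \left(4 - -372\right) \left(-1 + \left(1 + 0\right) \left(-2\right)\right) = \left(4 + 372\right) \left(-1 + 1 \left(-2\right)\right) = 376 \left(-1 - 2\right) = 376 \left(-3\right) = -1128$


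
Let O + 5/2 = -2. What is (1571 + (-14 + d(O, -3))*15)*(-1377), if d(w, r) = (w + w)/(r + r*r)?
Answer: -3686229/2 ≈ -1.8431e+6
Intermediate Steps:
O = -9/2 (O = -5/2 - 2 = -9/2 ≈ -4.5000)
d(w, r) = 2*w/(r + r²) (d(w, r) = (2*w)/(r + r²) = 2*w/(r + r²))
(1571 + (-14 + d(O, -3))*15)*(-1377) = (1571 + (-14 + 2*(-9/2)/(-3*(1 - 3)))*15)*(-1377) = (1571 + (-14 + 2*(-9/2)*(-⅓)/(-2))*15)*(-1377) = (1571 + (-14 + 2*(-9/2)*(-⅓)*(-½))*15)*(-1377) = (1571 + (-14 - 3/2)*15)*(-1377) = (1571 - 31/2*15)*(-1377) = (1571 - 465/2)*(-1377) = (2677/2)*(-1377) = -3686229/2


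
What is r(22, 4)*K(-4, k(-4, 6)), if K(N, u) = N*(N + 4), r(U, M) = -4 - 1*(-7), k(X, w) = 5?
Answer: 0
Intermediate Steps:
r(U, M) = 3 (r(U, M) = -4 + 7 = 3)
K(N, u) = N*(4 + N)
r(22, 4)*K(-4, k(-4, 6)) = 3*(-4*(4 - 4)) = 3*(-4*0) = 3*0 = 0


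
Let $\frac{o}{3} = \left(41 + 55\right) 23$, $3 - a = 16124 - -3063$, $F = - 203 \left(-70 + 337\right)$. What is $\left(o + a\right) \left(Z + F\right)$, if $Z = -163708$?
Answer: $2736937040$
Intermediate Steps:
$F = -54201$ ($F = \left(-203\right) 267 = -54201$)
$a = -19184$ ($a = 3 - \left(16124 - -3063\right) = 3 - \left(16124 + 3063\right) = 3 - 19187 = -19184$)
$o = 6624$ ($o = 3 \left(41 + 55\right) 23 = 3 \cdot 96 \cdot 23 = 3 \cdot 2208 = 6624$)
$\left(o + a\right) \left(Z + F\right) = \left(6624 - 19184\right) \left(-163708 - 54201\right) = \left(-12560\right) \left(-217909\right) = 2736937040$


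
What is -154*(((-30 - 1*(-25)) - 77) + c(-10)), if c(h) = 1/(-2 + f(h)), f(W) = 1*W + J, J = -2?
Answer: 12639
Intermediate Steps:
f(W) = -2 + W (f(W) = 1*W - 2 = W - 2 = -2 + W)
c(h) = 1/(-4 + h) (c(h) = 1/(-2 + (-2 + h)) = 1/(-4 + h))
-154*(((-30 - 1*(-25)) - 77) + c(-10)) = -154*(((-30 - 1*(-25)) - 77) + 1/(-4 - 10)) = -154*(((-30 + 25) - 77) + 1/(-14)) = -154*((-5 - 77) - 1/14) = -154*(-82 - 1/14) = -154*(-1149/14) = 12639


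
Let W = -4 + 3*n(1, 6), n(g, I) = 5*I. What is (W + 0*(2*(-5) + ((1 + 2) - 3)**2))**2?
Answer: 7396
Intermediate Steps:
W = 86 (W = -4 + 3*(5*6) = -4 + 3*30 = -4 + 90 = 86)
(W + 0*(2*(-5) + ((1 + 2) - 3)**2))**2 = (86 + 0*(2*(-5) + ((1 + 2) - 3)**2))**2 = (86 + 0*(-10 + (3 - 3)**2))**2 = (86 + 0*(-10 + 0**2))**2 = (86 + 0*(-10 + 0))**2 = (86 + 0*(-10))**2 = (86 + 0)**2 = 86**2 = 7396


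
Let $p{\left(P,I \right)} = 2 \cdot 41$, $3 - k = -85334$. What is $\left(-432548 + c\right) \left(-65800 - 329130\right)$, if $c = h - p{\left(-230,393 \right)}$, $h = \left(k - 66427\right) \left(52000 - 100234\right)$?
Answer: $360388462520100$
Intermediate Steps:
$k = 85337$ ($k = 3 - -85334 = 3 + 85334 = 85337$)
$p{\left(P,I \right)} = 82$
$h = -912104940$ ($h = \left(85337 - 66427\right) \left(52000 - 100234\right) = 18910 \left(-48234\right) = -912104940$)
$c = -912105022$ ($c = -912104940 - 82 = -912105022$)
$\left(-432548 + c\right) \left(-65800 - 329130\right) = \left(-432548 - 912105022\right) \left(-65800 - 329130\right) = \left(-912537570\right) \left(-394930\right) = 360388462520100$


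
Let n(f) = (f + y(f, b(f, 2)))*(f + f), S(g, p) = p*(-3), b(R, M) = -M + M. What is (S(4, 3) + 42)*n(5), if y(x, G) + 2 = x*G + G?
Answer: 990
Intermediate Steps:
b(R, M) = 0
y(x, G) = -2 + G + G*x (y(x, G) = -2 + (x*G + G) = -2 + (G*x + G) = -2 + (G + G*x) = -2 + G + G*x)
S(g, p) = -3*p
n(f) = 2*f*(-2 + f) (n(f) = (f + (-2 + 0 + 0*f))*(f + f) = (f + (-2 + 0 + 0))*(2*f) = (f - 2)*(2*f) = (-2 + f)*(2*f) = 2*f*(-2 + f))
(S(4, 3) + 42)*n(5) = (-3*3 + 42)*(2*5*(-2 + 5)) = (-9 + 42)*(2*5*3) = 33*30 = 990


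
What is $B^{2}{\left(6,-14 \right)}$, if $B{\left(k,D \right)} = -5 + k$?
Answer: $1$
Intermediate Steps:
$B^{2}{\left(6,-14 \right)} = \left(-5 + 6\right)^{2} = 1^{2} = 1$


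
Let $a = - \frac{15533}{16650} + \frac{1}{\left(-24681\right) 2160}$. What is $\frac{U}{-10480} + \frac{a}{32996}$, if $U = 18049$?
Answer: $- \frac{73420918646301727}{42630538850337600} \approx -1.7223$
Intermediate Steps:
$a = - \frac{9200879537}{9862527600}$ ($a = \left(-15533\right) \frac{1}{16650} - \frac{1}{53310960} = - \frac{15533}{16650} - \frac{1}{53310960} = - \frac{9200879537}{9862527600} \approx -0.93291$)
$\frac{U}{-10480} + \frac{a}{32996} = \frac{18049}{-10480} - \frac{9200879537}{9862527600 \cdot 32996} = 18049 \left(- \frac{1}{10480}\right) - \frac{9200879537}{325423960689600} = - \frac{18049}{10480} - \frac{9200879537}{325423960689600} = - \frac{73420918646301727}{42630538850337600}$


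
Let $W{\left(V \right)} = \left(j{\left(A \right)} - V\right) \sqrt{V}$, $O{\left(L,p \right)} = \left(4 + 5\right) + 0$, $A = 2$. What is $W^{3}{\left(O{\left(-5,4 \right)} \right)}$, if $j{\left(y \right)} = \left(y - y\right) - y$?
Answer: $-35937$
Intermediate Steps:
$j{\left(y \right)} = - y$ ($j{\left(y \right)} = 0 - y = - y$)
$O{\left(L,p \right)} = 9$ ($O{\left(L,p \right)} = 9 + 0 = 9$)
$W{\left(V \right)} = \sqrt{V} \left(-2 - V\right)$ ($W{\left(V \right)} = \left(\left(-1\right) 2 - V\right) \sqrt{V} = \left(-2 - V\right) \sqrt{V} = \sqrt{V} \left(-2 - V\right)$)
$W^{3}{\left(O{\left(-5,4 \right)} \right)} = \left(\sqrt{9} \left(-2 - 9\right)\right)^{3} = \left(3 \left(-2 - 9\right)\right)^{3} = \left(3 \left(-11\right)\right)^{3} = \left(-33\right)^{3} = -35937$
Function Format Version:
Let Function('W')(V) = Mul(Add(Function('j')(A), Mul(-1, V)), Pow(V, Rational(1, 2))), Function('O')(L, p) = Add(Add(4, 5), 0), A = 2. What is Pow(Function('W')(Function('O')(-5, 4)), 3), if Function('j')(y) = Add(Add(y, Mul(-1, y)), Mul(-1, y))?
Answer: -35937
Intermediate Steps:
Function('j')(y) = Mul(-1, y) (Function('j')(y) = Add(0, Mul(-1, y)) = Mul(-1, y))
Function('O')(L, p) = 9 (Function('O')(L, p) = Add(9, 0) = 9)
Function('W')(V) = Mul(Pow(V, Rational(1, 2)), Add(-2, Mul(-1, V))) (Function('W')(V) = Mul(Add(Mul(-1, 2), Mul(-1, V)), Pow(V, Rational(1, 2))) = Mul(Add(-2, Mul(-1, V)), Pow(V, Rational(1, 2))) = Mul(Pow(V, Rational(1, 2)), Add(-2, Mul(-1, V))))
Pow(Function('W')(Function('O')(-5, 4)), 3) = Pow(Mul(Pow(9, Rational(1, 2)), Add(-2, Mul(-1, 9))), 3) = Pow(Mul(3, Add(-2, -9)), 3) = Pow(Mul(3, -11), 3) = Pow(-33, 3) = -35937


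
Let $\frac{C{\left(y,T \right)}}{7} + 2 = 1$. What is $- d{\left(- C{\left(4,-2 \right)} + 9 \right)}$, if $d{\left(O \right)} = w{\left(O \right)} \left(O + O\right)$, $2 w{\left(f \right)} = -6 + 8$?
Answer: $-32$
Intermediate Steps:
$C{\left(y,T \right)} = -7$ ($C{\left(y,T \right)} = -14 + 7 \cdot 1 = -14 + 7 = -7$)
$w{\left(f \right)} = 1$ ($w{\left(f \right)} = \frac{-6 + 8}{2} = \frac{1}{2} \cdot 2 = 1$)
$d{\left(O \right)} = 2 O$ ($d{\left(O \right)} = 1 \left(O + O\right) = 1 \cdot 2 O = 2 O$)
$- d{\left(- C{\left(4,-2 \right)} + 9 \right)} = - 2 \left(\left(-1\right) \left(-7\right) + 9\right) = - 2 \left(7 + 9\right) = - 2 \cdot 16 = \left(-1\right) 32 = -32$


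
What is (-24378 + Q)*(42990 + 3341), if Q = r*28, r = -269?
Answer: -1478422210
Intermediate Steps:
Q = -7532 (Q = -269*28 = -7532)
(-24378 + Q)*(42990 + 3341) = (-24378 - 7532)*(42990 + 3341) = -31910*46331 = -1478422210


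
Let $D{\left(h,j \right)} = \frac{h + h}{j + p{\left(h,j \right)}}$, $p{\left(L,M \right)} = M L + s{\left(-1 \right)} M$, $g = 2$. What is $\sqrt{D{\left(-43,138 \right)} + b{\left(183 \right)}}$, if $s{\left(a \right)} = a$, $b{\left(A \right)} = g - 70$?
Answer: $\frac{i \sqrt{323679}}{69} \approx 8.2453 i$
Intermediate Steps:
$b{\left(A \right)} = -68$ ($b{\left(A \right)} = 2 - 70 = -68$)
$p{\left(L,M \right)} = - M + L M$ ($p{\left(L,M \right)} = M L - M = L M - M = - M + L M$)
$D{\left(h,j \right)} = \frac{2 h}{j + j \left(-1 + h\right)}$ ($D{\left(h,j \right)} = \frac{h + h}{j + j \left(-1 + h\right)} = \frac{2 h}{j + j \left(-1 + h\right)}$)
$\sqrt{D{\left(-43,138 \right)} + b{\left(183 \right)}} = \sqrt{\frac{2}{138} - 68} = \sqrt{2 \cdot \frac{1}{138} - 68} = \sqrt{\frac{1}{69} - 68} = \sqrt{- \frac{4691}{69}} = \frac{i \sqrt{323679}}{69}$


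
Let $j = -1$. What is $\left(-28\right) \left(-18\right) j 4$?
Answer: $-2016$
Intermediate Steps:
$\left(-28\right) \left(-18\right) j 4 = \left(-28\right) \left(-18\right) \left(\left(-1\right) 4\right) = 504 \left(-4\right) = -2016$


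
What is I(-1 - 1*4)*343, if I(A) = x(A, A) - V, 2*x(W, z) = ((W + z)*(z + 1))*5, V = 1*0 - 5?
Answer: 36015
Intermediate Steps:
V = -5 (V = 0 - 5 = -5)
x(W, z) = 5*(1 + z)*(W + z)/2 (x(W, z) = (((W + z)*(z + 1))*5)/2 = (((W + z)*(1 + z))*5)/2 = (((1 + z)*(W + z))*5)/2 = (5*(1 + z)*(W + z))/2 = 5*(1 + z)*(W + z)/2)
I(A) = 5 + 5*A + 5*A² (I(A) = (5*A/2 + 5*A/2 + 5*A²/2 + 5*A*A/2) - 1*(-5) = (5*A/2 + 5*A/2 + 5*A²/2 + 5*A²/2) + 5 = (5*A + 5*A²) + 5 = 5 + 5*A + 5*A²)
I(-1 - 1*4)*343 = (5 + 5*(-1 - 1*4) + 5*(-1 - 1*4)²)*343 = (5 + 5*(-1 - 4) + 5*(-1 - 4)²)*343 = (5 + 5*(-5) + 5*(-5)²)*343 = (5 - 25 + 5*25)*343 = (5 - 25 + 125)*343 = 105*343 = 36015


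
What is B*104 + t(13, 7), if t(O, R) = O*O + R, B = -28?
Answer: -2736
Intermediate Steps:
t(O, R) = R + O² (t(O, R) = O² + R = R + O²)
B*104 + t(13, 7) = -28*104 + (7 + 13²) = -2912 + (7 + 169) = -2912 + 176 = -2736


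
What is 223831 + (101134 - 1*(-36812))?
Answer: 361777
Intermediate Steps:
223831 + (101134 - 1*(-36812)) = 223831 + (101134 + 36812) = 223831 + 137946 = 361777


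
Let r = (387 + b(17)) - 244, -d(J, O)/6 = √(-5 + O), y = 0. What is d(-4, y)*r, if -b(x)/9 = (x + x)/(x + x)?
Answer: -804*I*√5 ≈ -1797.8*I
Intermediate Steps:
b(x) = -9 (b(x) = -9*(x + x)/(x + x) = -9*2*x/(2*x) = -9*2*x*1/(2*x) = -9*1 = -9)
d(J, O) = -6*√(-5 + O)
r = 134 (r = (387 - 9) - 244 = 378 - 244 = 134)
d(-4, y)*r = -6*√(-5 + 0)*134 = -6*I*√5*134 = -804*I*√5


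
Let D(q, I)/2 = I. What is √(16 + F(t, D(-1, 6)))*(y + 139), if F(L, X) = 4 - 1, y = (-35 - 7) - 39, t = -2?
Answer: 58*√19 ≈ 252.82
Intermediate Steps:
D(q, I) = 2*I
y = -81 (y = -42 - 39 = -81)
F(L, X) = 3
√(16 + F(t, D(-1, 6)))*(y + 139) = √(16 + 3)*(-81 + 139) = √19*58 = 58*√19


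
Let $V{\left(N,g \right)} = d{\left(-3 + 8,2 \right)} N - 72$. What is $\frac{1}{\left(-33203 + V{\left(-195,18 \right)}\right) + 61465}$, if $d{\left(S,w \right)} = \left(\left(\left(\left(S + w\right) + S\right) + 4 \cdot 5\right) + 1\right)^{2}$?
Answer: $- \frac{1}{184165} \approx -5.4299 \cdot 10^{-6}$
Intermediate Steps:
$d{\left(S,w \right)} = \left(21 + w + 2 S\right)^{2}$ ($d{\left(S,w \right)} = \left(\left(\left(w + 2 S\right) + 20\right) + 1\right)^{2} = \left(\left(20 + w + 2 S\right) + 1\right)^{2} = \left(21 + w + 2 S\right)^{2}$)
$V{\left(N,g \right)} = -72 + 1089 N$ ($V{\left(N,g \right)} = \left(21 + 2 + 2 \left(-3 + 8\right)\right)^{2} N - 72 = \left(21 + 2 + 2 \cdot 5\right)^{2} N - 72 = \left(21 + 2 + 10\right)^{2} N - 72 = 33^{2} N - 72 = 1089 N - 72 = -72 + 1089 N$)
$\frac{1}{\left(-33203 + V{\left(-195,18 \right)}\right) + 61465} = \frac{1}{\left(-33203 + \left(-72 + 1089 \left(-195\right)\right)\right) + 61465} = \frac{1}{\left(-33203 - 212427\right) + 61465} = \frac{1}{-245630 + 61465} = \frac{1}{-184165} = - \frac{1}{184165}$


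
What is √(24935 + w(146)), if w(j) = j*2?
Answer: 3*√2803 ≈ 158.83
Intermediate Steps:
w(j) = 2*j
√(24935 + w(146)) = √(24935 + 2*146) = √(24935 + 292) = √25227 = 3*√2803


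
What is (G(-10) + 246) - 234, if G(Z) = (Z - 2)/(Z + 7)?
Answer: 16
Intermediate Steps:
G(Z) = (-2 + Z)/(7 + Z)
(G(-10) + 246) - 234 = ((-2 - 10)/(7 - 10) + 246) - 234 = (-12/(-3) + 246) - 234 = (-⅓*(-12) + 246) - 234 = (4 + 246) - 234 = 250 - 234 = 16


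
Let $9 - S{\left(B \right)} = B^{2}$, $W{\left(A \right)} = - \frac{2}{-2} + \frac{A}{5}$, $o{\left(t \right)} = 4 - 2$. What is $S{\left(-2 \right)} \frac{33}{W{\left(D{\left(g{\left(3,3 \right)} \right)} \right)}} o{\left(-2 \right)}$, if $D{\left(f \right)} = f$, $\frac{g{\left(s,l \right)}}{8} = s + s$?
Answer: $\frac{1650}{53} \approx 31.132$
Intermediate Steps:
$g{\left(s,l \right)} = 16 s$ ($g{\left(s,l \right)} = 8 \left(s + s\right) = 8 \cdot 2 s = 16 s$)
$o{\left(t \right)} = 2$ ($o{\left(t \right)} = 4 - 2 = 2$)
$W{\left(A \right)} = 1 + \frac{A}{5}$ ($W{\left(A \right)} = \left(-2\right) \left(- \frac{1}{2}\right) + A \frac{1}{5} = 1 + \frac{A}{5}$)
$S{\left(B \right)} = 9 - B^{2}$
$S{\left(-2 \right)} \frac{33}{W{\left(D{\left(g{\left(3,3 \right)} \right)} \right)}} o{\left(-2 \right)} = \left(9 - \left(-2\right)^{2}\right) \frac{33}{1 + \frac{16 \cdot 3}{5}} \cdot 2 = \left(9 - 4\right) \frac{33}{1 + \frac{1}{5} \cdot 48} \cdot 2 = \left(9 - 4\right) \frac{33}{1 + \frac{48}{5}} \cdot 2 = 5 \frac{33}{\frac{53}{5}} \cdot 2 = 5 \cdot 33 \cdot \frac{5}{53} \cdot 2 = 5 \cdot \frac{165}{53} \cdot 2 = \frac{825}{53} \cdot 2 = \frac{1650}{53}$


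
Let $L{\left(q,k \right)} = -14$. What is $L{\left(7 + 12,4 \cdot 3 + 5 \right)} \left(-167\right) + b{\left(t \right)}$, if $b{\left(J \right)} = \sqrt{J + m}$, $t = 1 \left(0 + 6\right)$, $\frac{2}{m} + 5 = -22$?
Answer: $2338 + \frac{4 \sqrt{30}}{9} \approx 2340.4$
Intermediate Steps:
$m = - \frac{2}{27}$ ($m = \frac{2}{-5 - 22} = \frac{2}{-27} = 2 \left(- \frac{1}{27}\right) = - \frac{2}{27} \approx -0.074074$)
$t = 6$ ($t = 1 \cdot 6 = 6$)
$b{\left(J \right)} = \sqrt{- \frac{2}{27} + J}$ ($b{\left(J \right)} = \sqrt{J - \frac{2}{27}} = \sqrt{- \frac{2}{27} + J}$)
$L{\left(7 + 12,4 \cdot 3 + 5 \right)} \left(-167\right) + b{\left(t \right)} = \left(-14\right) \left(-167\right) + \frac{\sqrt{-6 + 81 \cdot 6}}{9} = 2338 + \frac{\sqrt{-6 + 486}}{9} = 2338 + \frac{\sqrt{480}}{9} = 2338 + \frac{4 \sqrt{30}}{9}$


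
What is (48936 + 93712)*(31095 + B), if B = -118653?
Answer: -12489973584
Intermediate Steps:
(48936 + 93712)*(31095 + B) = (48936 + 93712)*(31095 - 118653) = 142648*(-87558) = -12489973584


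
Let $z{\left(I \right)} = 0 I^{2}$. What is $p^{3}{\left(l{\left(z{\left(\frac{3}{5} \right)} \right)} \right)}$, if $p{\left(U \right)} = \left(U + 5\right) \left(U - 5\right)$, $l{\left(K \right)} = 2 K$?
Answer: $-15625$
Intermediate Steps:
$z{\left(I \right)} = 0$
$p{\left(U \right)} = \left(-5 + U\right) \left(5 + U\right)$ ($p{\left(U \right)} = \left(5 + U\right) \left(-5 + U\right) = \left(-5 + U\right) \left(5 + U\right)$)
$p^{3}{\left(l{\left(z{\left(\frac{3}{5} \right)} \right)} \right)} = \left(-25 + \left(2 \cdot 0\right)^{2}\right)^{3} = \left(-25 + 0^{2}\right)^{3} = \left(-25 + 0\right)^{3} = \left(-25\right)^{3} = -15625$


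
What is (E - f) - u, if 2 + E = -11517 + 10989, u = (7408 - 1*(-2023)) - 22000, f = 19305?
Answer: -7266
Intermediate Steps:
u = -12569 (u = (7408 + 2023) - 22000 = 9431 - 22000 = -12569)
E = -530 (E = -2 + (-11517 + 10989) = -2 - 528 = -530)
(E - f) - u = (-530 - 1*19305) - 1*(-12569) = (-530 - 19305) + 12569 = -19835 + 12569 = -7266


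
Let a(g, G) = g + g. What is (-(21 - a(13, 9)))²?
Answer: 25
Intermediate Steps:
a(g, G) = 2*g
(-(21 - a(13, 9)))² = (-(21 - 2*13))² = (-(21 - 1*26))² = (-(21 - 26))² = (-1*(-5))² = 5² = 25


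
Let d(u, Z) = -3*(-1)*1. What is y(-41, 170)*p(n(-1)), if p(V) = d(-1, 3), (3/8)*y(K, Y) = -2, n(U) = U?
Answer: -16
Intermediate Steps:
y(K, Y) = -16/3 (y(K, Y) = (8/3)*(-2) = -16/3)
d(u, Z) = 3 (d(u, Z) = 3*1 = 3)
p(V) = 3
y(-41, 170)*p(n(-1)) = -16/3*3 = -16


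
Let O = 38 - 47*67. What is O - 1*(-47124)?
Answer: 44013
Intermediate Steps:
O = -3111 (O = 38 - 3149 = -3111)
O - 1*(-47124) = -3111 - 1*(-47124) = -3111 + 47124 = 44013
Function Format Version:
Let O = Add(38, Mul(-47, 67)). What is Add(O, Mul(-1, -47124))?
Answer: 44013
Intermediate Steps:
O = -3111 (O = Add(38, -3149) = -3111)
Add(O, Mul(-1, -47124)) = Add(-3111, Mul(-1, -47124)) = Add(-3111, 47124) = 44013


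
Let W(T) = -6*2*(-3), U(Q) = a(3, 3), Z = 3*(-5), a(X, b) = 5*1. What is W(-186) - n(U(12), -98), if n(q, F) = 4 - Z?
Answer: 17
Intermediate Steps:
a(X, b) = 5
Z = -15
U(Q) = 5
W(T) = 36 (W(T) = -12*(-3) = 36)
n(q, F) = 19 (n(q, F) = 4 - 1*(-15) = 4 + 15 = 19)
W(-186) - n(U(12), -98) = 36 - 1*19 = 36 - 19 = 17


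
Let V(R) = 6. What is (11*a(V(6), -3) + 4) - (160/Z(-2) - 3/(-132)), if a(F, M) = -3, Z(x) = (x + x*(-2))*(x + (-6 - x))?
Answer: -2071/132 ≈ -15.689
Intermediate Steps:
Z(x) = 6*x (Z(x) = (x - 2*x)*(-6) = -x*(-6) = 6*x)
(11*a(V(6), -3) + 4) - (160/Z(-2) - 3/(-132)) = (11*(-3) + 4) - (160/((6*(-2))) - 3/(-132)) = (-33 + 4) - (160/(-12) - 3*(-1/132)) = -29 - (160*(-1/12) + 1/44) = -29 - (-40/3 + 1/44) = -29 - 1*(-1757/132) = -29 + 1757/132 = -2071/132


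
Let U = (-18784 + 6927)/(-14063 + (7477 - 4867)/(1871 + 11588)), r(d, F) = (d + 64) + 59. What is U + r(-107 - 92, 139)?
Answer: -14225035969/189271307 ≈ -75.157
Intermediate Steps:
r(d, F) = 123 + d (r(d, F) = (64 + d) + 59 = 123 + d)
U = 159583363/189271307 (U = -11857/(-14063 + 2610/13459) = -11857/(-189271307/13459) = -11857*(-13459/189271307) = 159583363/189271307 ≈ 0.84315)
U + r(-107 - 92, 139) = 159583363/189271307 + (123 + (-107 - 92)) = 159583363/189271307 + (123 - 199) = 159583363/189271307 - 76 = -14225035969/189271307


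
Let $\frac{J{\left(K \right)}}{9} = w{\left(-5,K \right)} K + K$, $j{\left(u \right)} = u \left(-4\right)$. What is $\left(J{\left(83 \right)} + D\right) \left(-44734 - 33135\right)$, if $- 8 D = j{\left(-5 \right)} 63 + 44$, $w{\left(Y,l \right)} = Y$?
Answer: $245365219$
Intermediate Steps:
$j{\left(u \right)} = - 4 u$
$D = -163$ ($D = - \frac{\left(-4\right) \left(-5\right) 63 + 44}{8} = - \frac{20 \cdot 63 + 44}{8} = - \frac{1260 + 44}{8} = \left(- \frac{1}{8}\right) 1304 = -163$)
$J{\left(K \right)} = - 36 K$ ($J{\left(K \right)} = 9 \left(- 5 K + K\right) = 9 \left(- 4 K\right) = - 36 K$)
$\left(J{\left(83 \right)} + D\right) \left(-44734 - 33135\right) = \left(\left(-36\right) 83 - 163\right) \left(-44734 - 33135\right) = \left(-2988 - 163\right) \left(-77869\right) = \left(-3151\right) \left(-77869\right) = 245365219$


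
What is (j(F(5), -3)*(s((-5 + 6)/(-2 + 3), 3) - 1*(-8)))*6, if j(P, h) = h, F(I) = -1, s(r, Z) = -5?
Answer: -54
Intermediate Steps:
(j(F(5), -3)*(s((-5 + 6)/(-2 + 3), 3) - 1*(-8)))*6 = -3*(-5 - 1*(-8))*6 = -3*(-5 + 8)*6 = -3*3*6 = -9*6 = -54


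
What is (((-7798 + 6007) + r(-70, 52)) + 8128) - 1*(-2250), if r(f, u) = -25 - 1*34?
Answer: 8528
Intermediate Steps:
r(f, u) = -59 (r(f, u) = -25 - 34 = -59)
(((-7798 + 6007) + r(-70, 52)) + 8128) - 1*(-2250) = (((-7798 + 6007) - 59) + 8128) - 1*(-2250) = ((-1791 - 59) + 8128) + 2250 = (-1850 + 8128) + 2250 = 6278 + 2250 = 8528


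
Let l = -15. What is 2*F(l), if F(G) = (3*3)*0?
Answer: 0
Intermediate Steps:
F(G) = 0 (F(G) = 9*0 = 0)
2*F(l) = 2*0 = 0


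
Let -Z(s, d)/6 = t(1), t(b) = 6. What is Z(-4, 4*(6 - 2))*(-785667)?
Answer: 28284012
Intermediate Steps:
Z(s, d) = -36 (Z(s, d) = -6*6 = -36)
Z(-4, 4*(6 - 2))*(-785667) = -36*(-785667) = 28284012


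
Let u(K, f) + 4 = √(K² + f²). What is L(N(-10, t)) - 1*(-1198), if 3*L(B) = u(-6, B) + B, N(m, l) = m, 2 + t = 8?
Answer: 3580/3 + 2*√34/3 ≈ 1197.2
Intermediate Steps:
t = 6 (t = -2 + 8 = 6)
u(K, f) = -4 + √(K² + f²)
L(B) = -4/3 + B/3 + √(36 + B²)/3 (L(B) = ((-4 + √((-6)² + B²)) + B)/3 = ((-4 + √(36 + B²)) + B)/3 = (-4 + B + √(36 + B²))/3 = -4/3 + B/3 + √(36 + B²)/3)
L(N(-10, t)) - 1*(-1198) = (-4/3 + (⅓)*(-10) + √(36 + (-10)²)/3) - 1*(-1198) = (-4/3 - 10/3 + √(36 + 100)/3) + 1198 = (-4/3 - 10/3 + √136/3) + 1198 = (-4/3 - 10/3 + (2*√34)/3) + 1198 = (-4/3 - 10/3 + 2*√34/3) + 1198 = (-14/3 + 2*√34/3) + 1198 = 3580/3 + 2*√34/3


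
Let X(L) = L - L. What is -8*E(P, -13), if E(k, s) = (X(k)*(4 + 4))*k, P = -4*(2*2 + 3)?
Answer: 0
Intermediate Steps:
X(L) = 0
P = -28 (P = -4*(4 + 3) = -4*7 = -28)
E(k, s) = 0 (E(k, s) = (0*(4 + 4))*k = (0*8)*k = 0*k = 0)
-8*E(P, -13) = -8*0 = 0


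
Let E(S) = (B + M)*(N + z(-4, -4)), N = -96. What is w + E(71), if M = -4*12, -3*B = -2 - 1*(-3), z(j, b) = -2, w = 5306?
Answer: 30128/3 ≈ 10043.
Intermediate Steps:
B = -⅓ (B = -(-2 - 1*(-3))/3 = -(-2 + 3)/3 = -⅓*1 = -⅓ ≈ -0.33333)
M = -48
E(S) = 14210/3 (E(S) = (-⅓ - 48)*(-96 - 2) = -145/3*(-98) = 14210/3)
w + E(71) = 5306 + 14210/3 = 30128/3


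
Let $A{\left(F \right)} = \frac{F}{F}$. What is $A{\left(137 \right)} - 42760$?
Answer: $-42759$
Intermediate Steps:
$A{\left(F \right)} = 1$
$A{\left(137 \right)} - 42760 = 1 - 42760 = -42759$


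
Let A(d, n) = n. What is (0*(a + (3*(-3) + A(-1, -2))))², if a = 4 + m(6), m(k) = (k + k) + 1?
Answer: 0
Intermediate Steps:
m(k) = 1 + 2*k (m(k) = 2*k + 1 = 1 + 2*k)
a = 17 (a = 4 + (1 + 2*6) = 4 + (1 + 12) = 4 + 13 = 17)
(0*(a + (3*(-3) + A(-1, -2))))² = (0*(17 + (3*(-3) - 2)))² = (0*(17 + (-9 - 2)))² = (0*(17 - 11))² = (0*6)² = 0² = 0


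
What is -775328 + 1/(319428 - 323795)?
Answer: -3385857377/4367 ≈ -7.7533e+5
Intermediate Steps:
-775328 + 1/(319428 - 323795) = -775328 + 1/(-4367) = -775328 - 1/4367 = -3385857377/4367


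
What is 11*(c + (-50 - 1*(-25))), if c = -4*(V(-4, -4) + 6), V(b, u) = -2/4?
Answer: -517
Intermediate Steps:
V(b, u) = -½ (V(b, u) = -2*¼ = -½)
c = -22 (c = -4*(-½ + 6) = -4*11/2 = -22)
11*(c + (-50 - 1*(-25))) = 11*(-22 + (-50 - 1*(-25))) = 11*(-22 + (-50 + 25)) = 11*(-22 - 25) = 11*(-47) = -517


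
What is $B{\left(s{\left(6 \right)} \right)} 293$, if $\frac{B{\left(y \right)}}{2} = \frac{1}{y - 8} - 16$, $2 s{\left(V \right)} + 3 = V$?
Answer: $- \frac{123060}{13} \approx -9466.2$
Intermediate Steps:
$s{\left(V \right)} = - \frac{3}{2} + \frac{V}{2}$
$B{\left(y \right)} = -32 + \frac{2}{-8 + y}$ ($B{\left(y \right)} = 2 \left(\frac{1}{y - 8} - 16\right) = 2 \left(\frac{1}{-8 + y} - 16\right) = 2 \left(-16 + \frac{1}{-8 + y}\right) = -32 + \frac{2}{-8 + y}$)
$B{\left(s{\left(6 \right)} \right)} 293 = \frac{2 \left(129 - 16 \left(- \frac{3}{2} + \frac{1}{2} \cdot 6\right)\right)}{-8 + \left(- \frac{3}{2} + \frac{1}{2} \cdot 6\right)} 293 = \frac{2 \left(129 - 16 \left(- \frac{3}{2} + 3\right)\right)}{-8 + \left(- \frac{3}{2} + 3\right)} 293 = \frac{2 \left(129 - 24\right)}{-8 + \frac{3}{2}} \cdot 293 = \frac{2 \left(129 - 24\right)}{- \frac{13}{2}} \cdot 293 = 2 \left(- \frac{2}{13}\right) 105 \cdot 293 = \left(- \frac{420}{13}\right) 293 = - \frac{123060}{13}$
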